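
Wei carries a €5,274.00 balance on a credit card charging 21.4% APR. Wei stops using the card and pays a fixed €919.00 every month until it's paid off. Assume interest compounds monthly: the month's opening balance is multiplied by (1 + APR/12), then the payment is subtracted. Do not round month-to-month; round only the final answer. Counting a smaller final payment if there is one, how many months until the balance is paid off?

7 payments

Monthly rate r = 21.4%/12 = 1.78333% = 0.0178333.
Recurrence: B ← B·(1+r) − €919.00.
Month 1: interest €94.05; balance after payment €4,449.05.
Month 2: interest €79.34; balance after payment €3,609.39.
Closed form: n = −ln(1 − rB₀/P)/ln(1+r) = −ln(0.89766)/ln(1.01783) ≈ 6.108, so the balance reaches zero during payment 7.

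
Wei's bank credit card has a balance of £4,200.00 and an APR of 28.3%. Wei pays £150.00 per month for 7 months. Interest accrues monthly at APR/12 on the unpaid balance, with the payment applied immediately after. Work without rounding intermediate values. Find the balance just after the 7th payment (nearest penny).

Monthly rate r = 28.3%/12 = 2.35833% = 0.0235833.
Each month: B ← B·(1+r) − £150.00.
Month 1: interest £99.05; balance after payment £4,149.05.
Month 2: interest £97.85; balance after payment £4,096.90.
Month 3: interest £96.62; balance after payment £4,043.52.
Month 4: interest £95.36; balance after payment £3,988.88.
Month 5: interest £94.07; balance after payment £3,932.95.
Month 6: interest £92.75; balance after payment £3,875.70.
Month 7: interest £91.40; balance after payment £3,817.10.

£3,817.10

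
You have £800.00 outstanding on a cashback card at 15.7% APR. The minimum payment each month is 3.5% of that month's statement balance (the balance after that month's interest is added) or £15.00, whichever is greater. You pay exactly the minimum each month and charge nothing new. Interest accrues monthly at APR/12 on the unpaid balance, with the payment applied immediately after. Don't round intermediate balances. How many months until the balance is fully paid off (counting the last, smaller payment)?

64 months

Monthly rate r = 15.7%/12 = 1.30833% = 0.0130833.
While 3.5% of the post-interest balance exceeds £15.00, each month B ← (B·(1+r))·(1 − 0.035), i.e. B shrinks by the factor (1+r)·0.965 = 0.97763.
This holds for months 1–29. Entering month 30 the balance is £415.04; 3.5% of the post-interest balance is now below £15.00, so the flat £15.00 minimum applies from here.
From month 30 a fixed £15.00 at rate r clears £415.04 in 35 more payments. Total: 29 + 35 = 64 months.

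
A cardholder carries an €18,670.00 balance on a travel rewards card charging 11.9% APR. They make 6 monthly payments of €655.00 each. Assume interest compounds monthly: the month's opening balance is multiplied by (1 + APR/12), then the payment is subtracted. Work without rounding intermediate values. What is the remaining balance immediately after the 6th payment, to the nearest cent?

Monthly rate r = 11.9%/12 = 0.991667% = 0.00991667.
Each month: B ← B·(1+r) − €655.00.
Month 1: interest €185.14; balance after payment €18,200.14.
Month 2: interest €180.48; balance after payment €17,725.63.
Month 3: interest €175.78; balance after payment €17,246.41.
Month 4: interest €171.03; balance after payment €16,762.43.
Month 5: interest €166.23; balance after payment €16,273.66.
Month 6: interest €161.38; balance after payment €15,780.04.

€15,780.04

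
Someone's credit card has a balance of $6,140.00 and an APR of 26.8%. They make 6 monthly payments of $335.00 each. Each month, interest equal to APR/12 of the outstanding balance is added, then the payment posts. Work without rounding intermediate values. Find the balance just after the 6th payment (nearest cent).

$4,884.47

Monthly rate r = 26.8%/12 = 2.23333% = 0.0223333.
Each month: B ← B·(1+r) − $335.00.
Month 1: interest $137.13; balance after payment $5,942.13.
Month 2: interest $132.71; balance after payment $5,739.83.
Month 3: interest $128.19; balance after payment $5,533.02.
Month 4: interest $123.57; balance after payment $5,321.59.
Month 5: interest $118.85; balance after payment $5,105.44.
Month 6: interest $114.02; balance after payment $4,884.47.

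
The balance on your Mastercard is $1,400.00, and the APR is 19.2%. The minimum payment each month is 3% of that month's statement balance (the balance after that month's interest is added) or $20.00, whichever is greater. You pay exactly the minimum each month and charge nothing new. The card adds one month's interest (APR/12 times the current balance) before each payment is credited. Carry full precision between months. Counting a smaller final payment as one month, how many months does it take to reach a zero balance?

99 months

Monthly rate r = 19.2%/12 = 1.6% = 0.016.
While 3% of the post-interest balance exceeds $20.00, each month B ← (B·(1+r))·(1 − 0.03), i.e. B shrinks by the factor (1+r)·0.97 = 0.98552.
This holds for months 1–52. Entering month 53 the balance is $655.74; 3% of the post-interest balance is now below $20.00, so the flat $20.00 minimum applies from here.
From month 53 a fixed $20.00 at rate r clears $655.74 in 47 more payments. Total: 52 + 47 = 99 months.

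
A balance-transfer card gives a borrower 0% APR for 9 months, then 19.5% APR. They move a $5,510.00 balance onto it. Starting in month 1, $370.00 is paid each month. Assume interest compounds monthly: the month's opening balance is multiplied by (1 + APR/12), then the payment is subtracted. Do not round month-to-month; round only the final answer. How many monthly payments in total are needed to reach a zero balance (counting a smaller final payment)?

Promo months 1–9 at r₀ = 0%/12 = 0; months 10+ at r₁ = 19.5%/12 = 0.01625.
After month 9 (no interest yet): B = $5,510.00 − 9·$370.00 = $2,180.00.
Then at r₁ with $370.00/mo: n₂ = −ln(1 − r₁·B/P)/ln(1+r₁) ≈ 6.24 → 7 more payments.

16 months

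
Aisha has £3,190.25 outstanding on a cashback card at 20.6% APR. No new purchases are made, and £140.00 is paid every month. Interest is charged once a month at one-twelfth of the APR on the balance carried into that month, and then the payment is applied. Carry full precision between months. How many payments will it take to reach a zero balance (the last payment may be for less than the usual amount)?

30 payments

Monthly rate r = 20.6%/12 = 1.71667% = 0.0171667.
Recurrence: B ← B·(1+r) − £140.00.
Month 1: interest £54.77; balance after payment £3,105.02.
Month 2: interest £53.30; balance after payment £3,018.32.
Closed form: n = −ln(1 − rB₀/P)/ln(1+r) = −ln(0.60881)/ln(1.01717) ≈ 29.155, so the balance reaches zero during payment 30.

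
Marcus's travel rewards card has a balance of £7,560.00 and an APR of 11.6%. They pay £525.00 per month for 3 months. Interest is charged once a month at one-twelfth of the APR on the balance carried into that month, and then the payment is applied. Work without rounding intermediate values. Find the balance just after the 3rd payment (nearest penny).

Monthly rate r = 11.6%/12 = 0.966667% = 0.00966667.
Each month: B ← B·(1+r) − £525.00.
Month 1: interest £73.08; balance after payment £7,108.08.
Month 2: interest £68.71; balance after payment £6,651.79.
Month 3: interest £64.30; balance after payment £6,191.09.

£6,191.09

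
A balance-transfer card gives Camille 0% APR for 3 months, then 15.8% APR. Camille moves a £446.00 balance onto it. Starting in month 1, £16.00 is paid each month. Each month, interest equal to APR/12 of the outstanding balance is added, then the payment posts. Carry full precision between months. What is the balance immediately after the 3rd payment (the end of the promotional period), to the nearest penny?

£398.00

Promo months 1–3 at r₀ = 0%/12 = 0; months 4+ at r₁ = 15.8%/12 = 0.0131667.
After month 3 (no interest yet): B = £446.00 − 3·£16.00 = £398.00.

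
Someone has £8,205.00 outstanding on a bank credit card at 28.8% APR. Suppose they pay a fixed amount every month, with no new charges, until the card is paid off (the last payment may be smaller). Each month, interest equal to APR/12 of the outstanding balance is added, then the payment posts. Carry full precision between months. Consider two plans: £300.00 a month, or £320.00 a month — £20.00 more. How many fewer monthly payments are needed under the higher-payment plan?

Monthly rate r = 28.8%/12 = 2.4% = 0.024.
At £300.00/mo: n = ⌈−ln(1 − rB₀/P)/ln(1+r)⌉ = 46 payments (last £13.22); total interest = total paid − £8,205.00 = £5,308.22.
At £320.00/mo: 41 payments (last £92.87); total interest £4,687.87.
Payments saved = 46 − 41 = 5.

5 fewer payments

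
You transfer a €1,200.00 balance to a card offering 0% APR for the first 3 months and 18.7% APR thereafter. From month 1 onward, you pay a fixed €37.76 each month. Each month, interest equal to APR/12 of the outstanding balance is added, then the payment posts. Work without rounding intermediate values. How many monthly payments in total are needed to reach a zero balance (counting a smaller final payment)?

Promo months 1–3 at r₀ = 0%/12 = 0; months 4+ at r₁ = 18.7%/12 = 0.0155833.
After month 3 (no interest yet): B = €1,200.00 − 3·€37.76 = €1,086.72.
Then at r₁ with €37.76/mo: n₂ = −ln(1 − r₁·B/P)/ln(1+r₁) ≈ 38.48 → 39 more payments.

42 payments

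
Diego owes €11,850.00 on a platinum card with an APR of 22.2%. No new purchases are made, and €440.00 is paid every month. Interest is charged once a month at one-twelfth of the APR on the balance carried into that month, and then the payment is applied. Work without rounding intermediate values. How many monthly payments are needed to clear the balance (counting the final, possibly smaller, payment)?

Monthly rate r = 22.2%/12 = 1.85% = 0.0185.
Recurrence: B ← B·(1+r) − €440.00.
Month 1: interest €219.22; balance after payment €11,629.23.
Month 2: interest €215.14; balance after payment €11,404.37.
Closed form: n = −ln(1 − rB₀/P)/ln(1+r) = −ln(0.50176)/ln(1.0185) ≈ 37.621, so the balance reaches zero during payment 38.

38 months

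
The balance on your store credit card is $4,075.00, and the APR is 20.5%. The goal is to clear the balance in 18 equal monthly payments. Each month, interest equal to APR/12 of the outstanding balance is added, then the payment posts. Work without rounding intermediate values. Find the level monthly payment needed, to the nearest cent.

Monthly rate r = 20.5%/12 = 1.70833% = 0.0170833.
Level-payment amortization: P = B₀·r / (1 − (1+r)^(−n)) = 4075.00·0.0170833 / (1 − 1.01708^(−18)).
Denominator 1 − (1+r)^(−18) = 0.262805101.
P = 69.6146 / 0.262805101 ≈ 264.89.

$264.89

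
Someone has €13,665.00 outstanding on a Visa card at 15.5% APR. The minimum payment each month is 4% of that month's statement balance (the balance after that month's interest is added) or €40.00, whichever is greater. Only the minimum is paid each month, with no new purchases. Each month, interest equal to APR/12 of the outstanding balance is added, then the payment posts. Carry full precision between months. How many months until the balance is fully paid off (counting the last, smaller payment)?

124 months

Monthly rate r = 15.5%/12 = 1.29167% = 0.0129167.
While 4% of the post-interest balance exceeds €40.00, each month B ← (B·(1+r))·(1 − 0.04), i.e. B shrinks by the factor (1+r)·0.96 = 0.9724.
This holds for months 1–94. Entering month 95 the balance is €984.09; 4% of the post-interest balance is now below €40.00, so the flat €40.00 minimum applies from here.
From month 95 a fixed €40.00 at rate r clears €984.09 in 30 more payments. Total: 94 + 30 = 124 months.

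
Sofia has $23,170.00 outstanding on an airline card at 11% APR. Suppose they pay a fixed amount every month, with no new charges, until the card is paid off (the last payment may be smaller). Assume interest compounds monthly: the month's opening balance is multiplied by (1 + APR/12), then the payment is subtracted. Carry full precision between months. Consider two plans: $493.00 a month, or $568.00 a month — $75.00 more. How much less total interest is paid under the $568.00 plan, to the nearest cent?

Monthly rate r = 11%/12 = 0.916667% = 0.00916667.
At $493.00/mo: n = ⌈−ln(1 − rB₀/P)/ln(1+r)⌉ = 62 payments (last $374.82); total interest = total paid − $23,170.00 = $7,277.82.
At $568.00/mo: 52 payments (last $182.40); total interest $5,980.40.
Interest saved = $7,277.82 − $5,980.40 = $1,297.42.

$1,297.42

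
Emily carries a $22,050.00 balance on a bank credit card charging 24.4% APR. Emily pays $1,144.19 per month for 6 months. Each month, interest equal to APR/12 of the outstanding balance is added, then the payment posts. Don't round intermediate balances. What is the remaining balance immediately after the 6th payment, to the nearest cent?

$17,656.89

Monthly rate r = 24.4%/12 = 2.03333% = 0.0203333.
Each month: B ← B·(1+r) − $1,144.19.
Month 1: interest $448.35; balance after payment $21,354.16.
Month 2: interest $434.20; balance after payment $20,644.17.
Month 3: interest $419.76; balance after payment $19,919.75.
Month 4: interest $405.03; balance after payment $19,180.59.
Month 5: interest $390.01; balance after payment $18,426.41.
Month 6: interest $374.67; balance after payment $17,656.89.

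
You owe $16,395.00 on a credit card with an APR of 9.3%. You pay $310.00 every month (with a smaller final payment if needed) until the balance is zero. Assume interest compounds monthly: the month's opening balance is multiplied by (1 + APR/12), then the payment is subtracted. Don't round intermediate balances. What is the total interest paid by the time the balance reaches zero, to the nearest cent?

Monthly rate r = 9.3%/12 = 0.775% = 0.00775.
Payoff takes n = ⌈−ln(1 − rB₀/P)/ln(1+r)⌉ = ⌈68.318⌉ = 69 payments; the last is $98.74.
Total paid = 68·$310.00 + $98.74 = $21,178.74.
Total interest = total paid − principal = $21,178.74 − $16,395.00 = $4,783.74.

$4,783.74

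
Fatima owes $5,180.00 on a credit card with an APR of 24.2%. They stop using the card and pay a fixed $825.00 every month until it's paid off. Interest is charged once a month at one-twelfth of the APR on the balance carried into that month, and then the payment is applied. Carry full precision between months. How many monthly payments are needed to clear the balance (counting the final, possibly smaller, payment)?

7 payments

Monthly rate r = 24.2%/12 = 2.01667% = 0.0201667.
Recurrence: B ← B·(1+r) − $825.00.
Month 1: interest $104.46; balance after payment $4,459.46.
Month 2: interest $89.93; balance after payment $3,724.40.
Closed form: n = −ln(1 − rB₀/P)/ln(1+r) = −ln(0.87338)/ln(1.02017) ≈ 6.781, so the balance reaches zero during payment 7.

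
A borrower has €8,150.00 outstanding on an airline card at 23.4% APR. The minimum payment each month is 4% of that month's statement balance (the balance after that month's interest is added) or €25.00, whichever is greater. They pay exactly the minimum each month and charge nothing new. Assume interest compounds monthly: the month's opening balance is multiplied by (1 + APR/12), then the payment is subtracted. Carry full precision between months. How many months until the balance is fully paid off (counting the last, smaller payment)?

154 months

Monthly rate r = 23.4%/12 = 1.95% = 0.0195.
While 4% of the post-interest balance exceeds €25.00, each month B ← (B·(1+r))·(1 − 0.04), i.e. B shrinks by the factor (1+r)·0.96 = 0.97872.
This holds for months 1–121. Entering month 122 the balance is €603.71; 4% of the post-interest balance is now below €25.00, so the flat €25.00 minimum applies from here.
From month 122 a fixed €25.00 at rate r clears €603.71 in 33 more payments. Total: 121 + 33 = 154 months.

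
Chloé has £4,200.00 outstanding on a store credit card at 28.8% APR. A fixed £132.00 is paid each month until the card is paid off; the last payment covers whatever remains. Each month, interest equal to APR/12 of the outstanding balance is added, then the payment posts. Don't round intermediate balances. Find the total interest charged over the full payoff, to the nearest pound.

£3,828

Monthly rate r = 28.8%/12 = 2.4% = 0.024.
Payoff takes n = ⌈−ln(1 − rB₀/P)/ln(1+r)⌉ = ⌈60.818⌉ = 61 payments; the last is £108.16.
Total paid = 60·£132.00 + £108.16 = £8,028.16.
Total interest = total paid − principal = £8,028.16 − £4,200.00 = £3,828.16.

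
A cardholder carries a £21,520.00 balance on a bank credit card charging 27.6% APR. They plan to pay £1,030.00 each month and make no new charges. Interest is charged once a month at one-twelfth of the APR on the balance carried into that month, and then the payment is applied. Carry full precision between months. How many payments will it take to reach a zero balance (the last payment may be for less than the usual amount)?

29 payments

Monthly rate r = 27.6%/12 = 2.3% = 0.023.
Recurrence: B ← B·(1+r) − £1,030.00.
Month 1: interest £494.96; balance after payment £20,984.96.
Month 2: interest £482.65; balance after payment £20,437.61.
Closed form: n = −ln(1 − rB₀/P)/ln(1+r) = −ln(0.51946)/ln(1.023) ≈ 28.803, so the balance reaches zero during payment 29.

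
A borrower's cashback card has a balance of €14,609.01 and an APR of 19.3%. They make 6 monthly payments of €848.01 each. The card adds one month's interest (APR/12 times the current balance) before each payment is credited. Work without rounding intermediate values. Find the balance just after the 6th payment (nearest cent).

€10,779.61

Monthly rate r = 19.3%/12 = 1.60833% = 0.0160833.
Each month: B ← B·(1+r) − €848.01.
Month 1: interest €234.96; balance after payment €13,995.96.
Month 2: interest €225.10; balance after payment €13,373.05.
Month 3: interest €215.08; balance after payment €12,740.13.
Month 4: interest €204.90; balance after payment €12,097.02.
Month 5: interest €194.56; balance after payment €11,443.57.
Month 6: interest €184.05; balance after payment €10,779.61.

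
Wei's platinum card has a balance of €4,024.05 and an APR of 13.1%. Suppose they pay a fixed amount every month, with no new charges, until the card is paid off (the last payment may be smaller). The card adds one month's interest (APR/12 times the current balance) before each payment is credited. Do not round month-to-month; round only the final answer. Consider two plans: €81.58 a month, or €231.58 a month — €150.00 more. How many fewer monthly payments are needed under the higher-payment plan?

52 fewer payments

Monthly rate r = 13.1%/12 = 1.09167% = 0.0109167.
At €81.58/mo: n = ⌈−ln(1 − rB₀/P)/ln(1+r)⌉ = 72 payments (last €17.71); total interest = total paid − €4,024.05 = €1,785.84.
At €231.58/mo: 20 payments (last €86.68); total interest €462.65.
Payments saved = 72 − 20 = 52.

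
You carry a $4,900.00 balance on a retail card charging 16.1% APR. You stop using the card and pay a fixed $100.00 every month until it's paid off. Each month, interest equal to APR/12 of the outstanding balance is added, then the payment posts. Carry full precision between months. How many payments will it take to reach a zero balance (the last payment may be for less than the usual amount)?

81 months

Monthly rate r = 16.1%/12 = 1.34167% = 0.0134167.
Recurrence: B ← B·(1+r) − $100.00.
Month 1: interest $65.74; balance after payment $4,865.74.
Month 2: interest $65.28; balance after payment $4,831.02.
Closed form: n = −ln(1 − rB₀/P)/ln(1+r) = −ln(0.34258)/ln(1.01342) ≈ 80.378, so the balance reaches zero during payment 81.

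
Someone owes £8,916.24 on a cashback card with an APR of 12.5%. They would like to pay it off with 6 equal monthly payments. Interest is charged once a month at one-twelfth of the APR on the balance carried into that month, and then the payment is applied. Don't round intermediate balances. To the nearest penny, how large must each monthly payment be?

Monthly rate r = 12.5%/12 = 1.04167% = 0.0104167.
Level-payment amortization: P = B₀·r / (1 − (1+r)^(−n)) = 8916.24·0.0104167 / (1 − 1.01042^(−6)).
Denominator 1 − (1+r)^(−6) = 0.0602831967.
P = 92.8775 / 0.0602831967 ≈ 1540.69.

£1,540.69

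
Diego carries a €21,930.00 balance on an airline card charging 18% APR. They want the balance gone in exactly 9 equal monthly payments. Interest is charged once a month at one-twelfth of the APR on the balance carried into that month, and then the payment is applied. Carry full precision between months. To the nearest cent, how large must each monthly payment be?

€2,623.04

Monthly rate r = 18%/12 = 1.5% = 0.015.
Level-payment amortization: P = B₀·r / (1 − (1+r)^(−n)) = 21930.00·0.015 / (1 − 1.015^(−9)).
Denominator 1 − (1+r)^(−9) = 0.12540776.
P = 328.95 / 0.12540776 ≈ 2623.04.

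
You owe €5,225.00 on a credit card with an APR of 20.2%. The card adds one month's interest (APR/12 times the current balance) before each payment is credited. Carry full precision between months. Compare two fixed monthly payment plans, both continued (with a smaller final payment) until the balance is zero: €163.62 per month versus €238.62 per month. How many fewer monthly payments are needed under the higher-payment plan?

19 fewer payments

Monthly rate r = 20.2%/12 = 1.68333% = 0.0168333.
At €163.62/mo: n = ⌈−ln(1 − rB₀/P)/ln(1+r)⌉ = 47 payments (last €32.87); total interest = total paid − €5,225.00 = €2,334.39.
At €238.62/mo: 28 payments (last €130.44); total interest €1,348.18.
Payments saved = 47 − 28 = 19.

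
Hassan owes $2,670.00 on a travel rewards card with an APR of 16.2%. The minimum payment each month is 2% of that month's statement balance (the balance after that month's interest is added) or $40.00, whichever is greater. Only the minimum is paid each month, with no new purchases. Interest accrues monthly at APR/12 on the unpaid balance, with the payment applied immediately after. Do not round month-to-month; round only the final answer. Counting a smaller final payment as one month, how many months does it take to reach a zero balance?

Monthly rate r = 16.2%/12 = 1.35% = 0.0135.
While 2% of the post-interest balance exceeds $40.00, each month B ← (B·(1+r))·(1 − 0.02), i.e. B shrinks by the factor (1+r)·0.98 = 0.99323.
This holds for months 1–45. Entering month 46 the balance is $1,966.77; 2% of the post-interest balance is now below $40.00, so the flat $40.00 minimum applies from here.
From month 46 a fixed $40.00 at rate r clears $1,966.77 in 82 more payments. Total: 45 + 82 = 127 months.

127 months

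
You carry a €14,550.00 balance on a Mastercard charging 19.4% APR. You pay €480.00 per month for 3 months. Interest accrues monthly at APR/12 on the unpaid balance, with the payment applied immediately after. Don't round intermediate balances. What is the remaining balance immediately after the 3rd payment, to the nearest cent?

Monthly rate r = 19.4%/12 = 1.61667% = 0.0161667.
Each month: B ← B·(1+r) − €480.00.
Month 1: interest €235.22; balance after payment €14,305.23.
Month 2: interest €231.27; balance after payment €14,056.49.
Month 3: interest €227.25; balance after payment €13,803.74.

€13,803.74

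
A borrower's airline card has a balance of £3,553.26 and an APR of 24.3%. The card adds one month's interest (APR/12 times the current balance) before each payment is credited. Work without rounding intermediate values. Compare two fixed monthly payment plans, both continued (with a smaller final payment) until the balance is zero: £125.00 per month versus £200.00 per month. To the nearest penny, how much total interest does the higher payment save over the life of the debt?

£895.64

Monthly rate r = 24.3%/12 = 2.025% = 0.02025.
At £125.00/mo: n = ⌈−ln(1 − rB₀/P)/ln(1+r)⌉ = 43 payments (last £94.64); total interest = total paid − £3,553.26 = £1,791.38.
At £200.00/mo: 23 payments (last £49.00); total interest £895.74.
Interest saved = £1,791.38 − £895.74 = £895.64.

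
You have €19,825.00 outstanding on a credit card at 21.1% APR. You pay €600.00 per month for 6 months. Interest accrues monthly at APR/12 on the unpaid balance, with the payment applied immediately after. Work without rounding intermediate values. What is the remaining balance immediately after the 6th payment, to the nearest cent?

€18,248.65

Monthly rate r = 21.1%/12 = 1.75833% = 0.0175833.
Each month: B ← B·(1+r) − €600.00.
Month 1: interest €348.59; balance after payment €19,573.59.
Month 2: interest €344.17; balance after payment €19,317.76.
Month 3: interest €339.67; balance after payment €19,057.43.
Month 4: interest €335.09; balance after payment €18,792.52.
Month 5: interest €330.44; balance after payment €18,522.96.
Month 6: interest €325.70; balance after payment €18,248.65.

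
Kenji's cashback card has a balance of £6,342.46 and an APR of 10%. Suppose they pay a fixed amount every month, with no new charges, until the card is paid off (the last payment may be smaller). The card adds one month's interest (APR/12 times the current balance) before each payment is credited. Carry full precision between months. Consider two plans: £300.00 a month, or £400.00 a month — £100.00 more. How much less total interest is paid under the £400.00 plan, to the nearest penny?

Monthly rate r = 10%/12 = 0.833333% = 0.00833333.
At £300.00/mo: n = ⌈−ln(1 − rB₀/P)/ln(1+r)⌉ = 24 payments (last £106.21); total interest = total paid − £6,342.46 = £663.75.
At £400.00/mo: 18 payments (last £30.92); total interest £488.46.
Interest saved = £663.75 − £488.46 = £175.29.

£175.29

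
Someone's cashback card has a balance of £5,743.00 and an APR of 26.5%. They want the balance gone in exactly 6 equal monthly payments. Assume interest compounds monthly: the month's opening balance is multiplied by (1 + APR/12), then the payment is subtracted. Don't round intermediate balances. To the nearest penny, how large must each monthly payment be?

£1,032.49

Monthly rate r = 26.5%/12 = 2.20833% = 0.0220833.
Level-payment amortization: P = B₀·r / (1 − (1+r)^(−n)) = 5743.00·0.0220833 / (1 − 1.02208^(−6)).
Denominator 1 − (1+r)^(−6) = 0.12283325.
P = 126.825 / 0.12283325 ≈ 1032.49.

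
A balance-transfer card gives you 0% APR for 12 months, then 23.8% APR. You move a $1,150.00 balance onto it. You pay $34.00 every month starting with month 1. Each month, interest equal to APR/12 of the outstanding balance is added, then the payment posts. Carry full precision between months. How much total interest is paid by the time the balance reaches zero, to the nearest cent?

$239.82

Promo months 1–12 at r₀ = 0%/12 = 0; months 13+ at r₁ = 23.8%/12 = 0.0198333.
After month 12 (no interest yet): B = $1,150.00 − 12·$34.00 = $742.00.
Then at r₁ with $34.00/mo: n₂ = −ln(1 − r₁·B/P)/ln(1+r₁) ≈ 28.88 → 29 more payments.
Total paid = 40·$34.00 + $29.82 = $1,389.82; interest = $1,389.82 − $1,150.00 = $239.82.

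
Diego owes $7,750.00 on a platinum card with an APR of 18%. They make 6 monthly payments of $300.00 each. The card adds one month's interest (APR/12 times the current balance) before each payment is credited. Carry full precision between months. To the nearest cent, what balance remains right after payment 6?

$6,605.32

Monthly rate r = 18%/12 = 1.5% = 0.015.
Each month: B ← B·(1+r) − $300.00.
Month 1: interest $116.25; balance after payment $7,566.25.
Month 2: interest $113.49; balance after payment $7,379.74.
Month 3: interest $110.70; balance after payment $7,190.44.
Month 4: interest $107.86; balance after payment $6,998.30.
Month 5: interest $104.97; balance after payment $6,803.27.
Month 6: interest $102.05; balance after payment $6,605.32.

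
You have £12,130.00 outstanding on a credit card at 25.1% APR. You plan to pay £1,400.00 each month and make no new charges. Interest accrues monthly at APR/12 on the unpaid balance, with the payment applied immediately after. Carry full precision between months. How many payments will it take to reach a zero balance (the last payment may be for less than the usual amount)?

10 payments

Monthly rate r = 25.1%/12 = 2.09167% = 0.0209167.
Recurrence: B ← B·(1+r) − £1,400.00.
Month 1: interest £253.72; balance after payment £10,983.72.
Month 2: interest £229.74; balance after payment £9,813.46.
Closed form: n = −ln(1 − rB₀/P)/ln(1+r) = −ln(0.81877)/ln(1.02092) ≈ 9.659, so the balance reaches zero during payment 10.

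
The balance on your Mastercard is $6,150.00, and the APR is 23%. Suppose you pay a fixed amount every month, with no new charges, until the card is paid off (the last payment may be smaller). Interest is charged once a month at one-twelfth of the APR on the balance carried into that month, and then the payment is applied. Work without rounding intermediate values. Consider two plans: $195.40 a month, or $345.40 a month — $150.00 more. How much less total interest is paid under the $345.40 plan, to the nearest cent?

$1,920.39

Monthly rate r = 23%/12 = 1.91667% = 0.0191667.
At $195.40/mo: n = ⌈−ln(1 − rB₀/P)/ln(1+r)⌉ = 49 payments (last $135.78); total interest = total paid − $6,150.00 = $3,364.98.
At $345.40/mo: 22 payments (last $341.19); total interest $1,444.59.
Interest saved = $3,364.98 − $1,444.59 = $1,920.39.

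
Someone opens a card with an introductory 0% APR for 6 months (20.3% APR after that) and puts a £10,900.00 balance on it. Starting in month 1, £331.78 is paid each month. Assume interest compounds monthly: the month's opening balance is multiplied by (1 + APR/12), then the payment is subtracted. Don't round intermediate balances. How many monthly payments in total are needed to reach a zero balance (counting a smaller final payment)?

43 payments

Promo months 1–6 at r₀ = 0%/12 = 0; months 7+ at r₁ = 20.3%/12 = 0.0169167.
After month 6 (no interest yet): B = £10,900.00 − 6·£331.78 = £8,909.32.
Then at r₁ with £331.78/mo: n₂ = −ln(1 − r₁·B/P)/ln(1+r₁) ≈ 36.10 → 37 more payments.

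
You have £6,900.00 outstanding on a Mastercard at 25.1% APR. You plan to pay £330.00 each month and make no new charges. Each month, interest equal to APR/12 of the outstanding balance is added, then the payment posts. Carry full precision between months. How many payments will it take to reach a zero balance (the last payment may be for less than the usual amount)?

Monthly rate r = 25.1%/12 = 2.09167% = 0.0209167.
Recurrence: B ← B·(1+r) − £330.00.
Month 1: interest £144.32; balance after payment £6,714.32.
Month 2: interest £140.44; balance after payment £6,524.77.
Closed form: n = −ln(1 − rB₀/P)/ln(1+r) = −ln(0.56265)/ln(1.02092) ≈ 27.781, so the balance reaches zero during payment 28.

28 payments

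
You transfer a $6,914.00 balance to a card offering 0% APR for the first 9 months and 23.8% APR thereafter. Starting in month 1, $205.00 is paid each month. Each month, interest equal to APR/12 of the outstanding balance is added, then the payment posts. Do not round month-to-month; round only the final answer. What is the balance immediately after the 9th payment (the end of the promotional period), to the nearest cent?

Promo months 1–9 at r₀ = 0%/12 = 0; months 10+ at r₁ = 23.8%/12 = 0.0198333.
After month 9 (no interest yet): B = $6,914.00 − 9·$205.00 = $5,069.00.

$5,069.00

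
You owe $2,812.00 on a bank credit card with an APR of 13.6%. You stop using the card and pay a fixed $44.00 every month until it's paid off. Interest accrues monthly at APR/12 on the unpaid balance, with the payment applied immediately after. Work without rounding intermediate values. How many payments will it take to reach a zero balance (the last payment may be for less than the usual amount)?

115 months

Monthly rate r = 13.6%/12 = 1.13333% = 0.0113333.
Recurrence: B ← B·(1+r) − $44.00.
Month 1: interest $31.87; balance after payment $2,799.87.
Month 2: interest $31.73; balance after payment $2,787.60.
Closed form: n = −ln(1 − rB₀/P)/ln(1+r) = −ln(0.2757)/ln(1.01133) ≈ 114.330, so the balance reaches zero during payment 115.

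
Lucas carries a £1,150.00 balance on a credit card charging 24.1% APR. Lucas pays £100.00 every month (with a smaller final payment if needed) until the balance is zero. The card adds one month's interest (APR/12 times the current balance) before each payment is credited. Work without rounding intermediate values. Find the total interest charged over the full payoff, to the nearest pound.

£171

Monthly rate r = 24.1%/12 = 2.00833% = 0.0200833.
Payoff takes n = ⌈−ln(1 − rB₀/P)/ln(1+r)⌉ = ⌈13.207⌉ = 14 payments; the last is £20.85.
Total paid = 13·£100.00 + £20.85 = £1,320.85.
Total interest = total paid − principal = £1,320.85 − £1,150.00 = £170.85.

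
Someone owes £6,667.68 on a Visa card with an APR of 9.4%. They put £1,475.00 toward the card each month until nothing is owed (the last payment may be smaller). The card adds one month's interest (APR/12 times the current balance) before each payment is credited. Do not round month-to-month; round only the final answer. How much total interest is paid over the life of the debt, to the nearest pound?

Monthly rate r = 9.4%/12 = 0.783333% = 0.00783333.
Payoff takes n = ⌈−ln(1 − rB₀/P)/ln(1+r)⌉ = ⌈4.620⌉ = 5 payments; the last is £916.50.
Total paid = 4·£1,475.00 + £916.50 = £6,816.50.
Total interest = total paid − principal = £6,816.50 − £6,667.68 = £148.82.

£149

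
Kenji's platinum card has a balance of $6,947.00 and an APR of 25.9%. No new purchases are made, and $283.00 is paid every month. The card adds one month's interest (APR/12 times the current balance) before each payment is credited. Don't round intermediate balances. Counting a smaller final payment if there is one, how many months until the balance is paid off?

36 payments

Monthly rate r = 25.9%/12 = 2.15833% = 0.0215833.
Recurrence: B ← B·(1+r) − $283.00.
Month 1: interest $149.94; balance after payment $6,813.94.
Month 2: interest $147.07; balance after payment $6,678.01.
Closed form: n = −ln(1 − rB₀/P)/ln(1+r) = −ln(0.47018)/ln(1.02158) ≈ 35.340, so the balance reaches zero during payment 36.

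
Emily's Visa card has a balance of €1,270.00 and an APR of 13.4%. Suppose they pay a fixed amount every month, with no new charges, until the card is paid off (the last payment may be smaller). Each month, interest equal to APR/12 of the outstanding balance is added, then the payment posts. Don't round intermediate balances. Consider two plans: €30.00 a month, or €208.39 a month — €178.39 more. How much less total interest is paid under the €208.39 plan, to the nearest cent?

€406.23

Monthly rate r = 13.4%/12 = 1.11667% = 0.0111667.
At €30.00/mo: n = ⌈−ln(1 − rB₀/P)/ln(1+r)⌉ = 58 payments (last €19.10); total interest = total paid − €1,270.00 = €459.10.
At €208.39/mo: 7 payments (last €72.53); total interest €52.87.
Interest saved = €459.10 − €52.87 = €406.23.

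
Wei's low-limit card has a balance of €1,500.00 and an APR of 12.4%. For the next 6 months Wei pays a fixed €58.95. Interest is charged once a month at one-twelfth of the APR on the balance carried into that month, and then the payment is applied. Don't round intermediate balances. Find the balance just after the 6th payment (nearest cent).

Monthly rate r = 12.4%/12 = 1.03333% = 0.0103333.
Each month: B ← B·(1+r) − €58.95.
Month 1: interest €15.50; balance after payment €1,456.55.
Month 2: interest €15.05; balance after payment €1,412.65.
Month 3: interest €14.60; balance after payment €1,368.30.
Month 4: interest €14.14; balance after payment €1,323.49.
Month 5: interest €13.68; balance after payment €1,278.21.
Month 6: interest €13.21; balance after payment €1,232.47.

€1,232.47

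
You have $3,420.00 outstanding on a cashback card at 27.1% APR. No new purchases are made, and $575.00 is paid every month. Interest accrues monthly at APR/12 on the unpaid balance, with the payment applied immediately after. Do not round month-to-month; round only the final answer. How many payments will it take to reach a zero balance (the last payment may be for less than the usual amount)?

7 payments

Monthly rate r = 27.1%/12 = 2.25833% = 0.0225833.
Recurrence: B ← B·(1+r) − $575.00.
Month 1: interest $77.23; balance after payment $2,922.24.
Month 2: interest $65.99; balance after payment $2,413.23.
Closed form: n = −ln(1 − rB₀/P)/ln(1+r) = −ln(0.86568)/ln(1.02258) ≈ 6.459, so the balance reaches zero during payment 7.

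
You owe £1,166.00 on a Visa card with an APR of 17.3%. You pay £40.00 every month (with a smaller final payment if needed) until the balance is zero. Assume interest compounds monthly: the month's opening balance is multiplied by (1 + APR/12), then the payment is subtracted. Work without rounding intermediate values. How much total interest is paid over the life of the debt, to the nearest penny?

£357.46

Monthly rate r = 17.3%/12 = 1.44167% = 0.0144167.
Payoff takes n = ⌈−ln(1 − rB₀/P)/ln(1+r)⌉ = ⌈38.086⌉ = 39 payments; the last is £3.46.
Total paid = 38·£40.00 + £3.46 = £1,523.46.
Total interest = total paid − principal = £1,523.46 − £1,166.00 = £357.46.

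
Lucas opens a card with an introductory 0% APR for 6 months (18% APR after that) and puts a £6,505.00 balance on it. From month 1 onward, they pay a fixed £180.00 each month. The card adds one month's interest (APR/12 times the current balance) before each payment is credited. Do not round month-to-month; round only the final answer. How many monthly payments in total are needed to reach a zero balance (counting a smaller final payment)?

47 months

Promo months 1–6 at r₀ = 0%/12 = 0; months 7+ at r₁ = 18%/12 = 0.015.
After month 6 (no interest yet): B = £6,505.00 − 6·£180.00 = £5,425.00.
Then at r₁ with £180.00/mo: n₂ = −ln(1 − r₁·B/P)/ln(1+r₁) ≈ 40.41 → 41 more payments.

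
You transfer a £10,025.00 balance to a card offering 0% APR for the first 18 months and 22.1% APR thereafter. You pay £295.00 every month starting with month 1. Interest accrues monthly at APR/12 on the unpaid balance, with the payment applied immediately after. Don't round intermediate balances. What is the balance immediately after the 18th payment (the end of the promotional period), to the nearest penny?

Promo months 1–18 at r₀ = 0%/12 = 0; months 19+ at r₁ = 22.1%/12 = 0.0184167.
After month 18 (no interest yet): B = £10,025.00 − 18·£295.00 = £4,715.00.

£4,715.00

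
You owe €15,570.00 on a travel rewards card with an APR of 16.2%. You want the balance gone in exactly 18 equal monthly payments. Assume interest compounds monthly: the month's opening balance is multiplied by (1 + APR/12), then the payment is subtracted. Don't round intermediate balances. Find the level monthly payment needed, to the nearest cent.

€980.15

Monthly rate r = 16.2%/12 = 1.35% = 0.0135.
Level-payment amortization: P = B₀·r / (1 − (1+r)^(−n)) = 15570.00·0.0135 / (1 − 1.0135^(−18)).
Denominator 1 − (1+r)^(−18) = 0.21445251.
P = 210.195 / 0.21445251 ≈ 980.15.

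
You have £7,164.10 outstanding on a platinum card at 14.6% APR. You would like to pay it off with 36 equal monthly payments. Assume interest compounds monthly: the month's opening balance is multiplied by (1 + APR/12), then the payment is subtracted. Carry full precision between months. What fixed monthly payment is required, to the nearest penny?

£246.94

Monthly rate r = 14.6%/12 = 1.21667% = 0.0121667.
Level-payment amortization: P = B₀·r / (1 − (1+r)^(−n)) = 7164.10·0.0121667 / (1 − 1.01217^(−36)).
Denominator 1 − (1+r)^(−36) = 0.352966311.
P = 87.1632 / 0.352966311 ≈ 246.94.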